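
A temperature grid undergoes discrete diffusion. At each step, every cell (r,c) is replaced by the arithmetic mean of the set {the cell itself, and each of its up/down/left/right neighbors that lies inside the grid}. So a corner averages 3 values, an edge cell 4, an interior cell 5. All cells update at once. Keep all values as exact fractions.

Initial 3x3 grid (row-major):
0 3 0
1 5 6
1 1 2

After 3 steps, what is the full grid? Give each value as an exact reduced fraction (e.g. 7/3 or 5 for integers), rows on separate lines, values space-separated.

Answer: 4247/2160 4193/1800 1979/720
27619/14400 14603/6000 13423/4800
39/20 3741/1600 997/360

Derivation:
After step 1:
  4/3 2 3
  7/4 16/5 13/4
  1 9/4 3
After step 2:
  61/36 143/60 11/4
  437/240 249/100 249/80
  5/3 189/80 17/6
After step 3:
  4247/2160 4193/1800 1979/720
  27619/14400 14603/6000 13423/4800
  39/20 3741/1600 997/360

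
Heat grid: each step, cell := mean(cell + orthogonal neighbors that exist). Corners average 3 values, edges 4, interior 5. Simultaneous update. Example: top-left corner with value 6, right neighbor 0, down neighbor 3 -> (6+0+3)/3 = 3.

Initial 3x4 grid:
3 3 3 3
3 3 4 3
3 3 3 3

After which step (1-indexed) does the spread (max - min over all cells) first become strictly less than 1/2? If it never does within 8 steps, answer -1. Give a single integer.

Answer: 1

Derivation:
Step 1: max=13/4, min=3, spread=1/4
  -> spread < 1/2 first at step 1
Step 2: max=323/100, min=3, spread=23/100
Step 3: max=15211/4800, min=1213/400, spread=131/960
Step 4: max=136151/43200, min=21991/7200, spread=841/8640
Step 5: max=54382051/17280000, min=4413373/1440000, spread=56863/691200
Step 6: max=488094341/155520000, min=39869543/12960000, spread=386393/6220800
Step 7: max=195017723131/62208000000, min=15972358813/5184000000, spread=26795339/497664000
Step 8: max=11681255714129/3732480000000, min=960206149667/311040000000, spread=254051069/5971968000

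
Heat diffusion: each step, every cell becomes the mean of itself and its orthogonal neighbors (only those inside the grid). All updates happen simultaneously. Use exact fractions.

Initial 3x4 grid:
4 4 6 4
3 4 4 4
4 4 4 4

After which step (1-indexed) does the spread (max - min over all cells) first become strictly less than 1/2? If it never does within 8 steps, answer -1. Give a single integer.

Answer: 4

Derivation:
Step 1: max=14/3, min=11/3, spread=1
Step 2: max=271/60, min=893/240, spread=191/240
Step 3: max=2371/540, min=8203/2160, spread=427/720
Step 4: max=69553/16200, min=503729/129600, spread=1171/2880
  -> spread < 1/2 first at step 4
Step 5: max=2073031/486000, min=30418531/7776000, spread=183331/518400
Step 6: max=123091649/29160000, min=1845050009/466560000, spread=331777/1244160
Step 7: max=3672416783/874800000, min=111329796331/27993600000, spread=9166727/41472000
Step 8: max=438196800719/104976000000, min=6718891364129/1679616000000, spread=779353193/4478976000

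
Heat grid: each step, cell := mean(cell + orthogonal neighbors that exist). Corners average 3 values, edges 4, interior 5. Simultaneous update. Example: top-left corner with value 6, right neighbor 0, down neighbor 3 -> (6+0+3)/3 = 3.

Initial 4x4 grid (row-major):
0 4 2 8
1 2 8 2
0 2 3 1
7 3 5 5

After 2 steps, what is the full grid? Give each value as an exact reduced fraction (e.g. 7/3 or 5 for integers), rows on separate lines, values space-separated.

After step 1:
  5/3 2 11/2 4
  3/4 17/5 17/5 19/4
  5/2 2 19/5 11/4
  10/3 17/4 4 11/3
After step 2:
  53/36 377/120 149/40 19/4
  499/240 231/100 417/100 149/40
  103/48 319/100 319/100 449/120
  121/36 163/48 943/240 125/36

Answer: 53/36 377/120 149/40 19/4
499/240 231/100 417/100 149/40
103/48 319/100 319/100 449/120
121/36 163/48 943/240 125/36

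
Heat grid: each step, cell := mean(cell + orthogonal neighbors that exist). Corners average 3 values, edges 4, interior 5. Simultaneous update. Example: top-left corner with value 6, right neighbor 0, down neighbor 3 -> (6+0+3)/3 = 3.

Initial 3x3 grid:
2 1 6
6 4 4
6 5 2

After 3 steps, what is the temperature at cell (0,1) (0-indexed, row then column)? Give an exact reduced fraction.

Step 1: cell (0,1) = 13/4
Step 2: cell (0,1) = 167/48
Step 3: cell (0,1) = 2117/576
Full grid after step 3:
  545/144 2117/576 1577/432
  1201/288 4 139/36
  1943/432 2473/576 1757/432

Answer: 2117/576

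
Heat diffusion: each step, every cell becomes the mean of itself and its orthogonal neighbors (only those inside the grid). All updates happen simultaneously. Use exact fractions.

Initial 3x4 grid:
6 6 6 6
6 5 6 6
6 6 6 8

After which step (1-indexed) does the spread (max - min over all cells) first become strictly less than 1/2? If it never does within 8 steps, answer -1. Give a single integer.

Answer: 3

Derivation:
Step 1: max=20/3, min=23/4, spread=11/12
Step 2: max=59/9, min=577/100, spread=707/900
Step 3: max=13663/2160, min=27989/4800, spread=21359/43200
  -> spread < 1/2 first at step 3
Step 4: max=203183/32400, min=252649/43200, spread=10957/25920
Step 5: max=24089309/3888000, min=15250781/2592000, spread=97051/311040
Step 6: max=1437869281/233280000, min=917195179/155520000, spread=4966121/18662400
Step 7: max=85807799579/13996800000, min=55255899761/9331200000, spread=46783199/223948800
Step 8: max=5131671854761/839808000000, min=3324084989299/559872000000, spread=2328709933/13436928000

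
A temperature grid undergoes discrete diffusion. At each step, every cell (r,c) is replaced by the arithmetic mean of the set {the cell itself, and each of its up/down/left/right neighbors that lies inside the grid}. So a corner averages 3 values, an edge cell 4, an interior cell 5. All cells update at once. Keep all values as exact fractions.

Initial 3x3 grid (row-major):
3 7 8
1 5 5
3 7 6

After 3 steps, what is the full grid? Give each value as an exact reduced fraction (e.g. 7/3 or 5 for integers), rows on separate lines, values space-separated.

After step 1:
  11/3 23/4 20/3
  3 5 6
  11/3 21/4 6
After step 2:
  149/36 253/48 221/36
  23/6 5 71/12
  143/36 239/48 23/4
After step 3:
  1907/432 2959/576 2495/432
  305/72 5 821/144
  1841/432 2837/576 799/144

Answer: 1907/432 2959/576 2495/432
305/72 5 821/144
1841/432 2837/576 799/144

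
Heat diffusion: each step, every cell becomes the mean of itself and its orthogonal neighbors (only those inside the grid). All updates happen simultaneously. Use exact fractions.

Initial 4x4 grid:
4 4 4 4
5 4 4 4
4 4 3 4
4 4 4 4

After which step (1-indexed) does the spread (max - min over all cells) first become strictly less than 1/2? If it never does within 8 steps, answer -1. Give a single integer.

Step 1: max=13/3, min=15/4, spread=7/12
Step 2: max=511/120, min=189/50, spread=287/600
  -> spread < 1/2 first at step 2
Step 3: max=4531/1080, min=9233/2400, spread=7523/21600
Step 4: max=133939/32400, min=41629/10800, spread=2263/8100
Step 5: max=4001317/972000, min=50287/12960, spread=7181/30375
Step 6: max=119189137/29160000, min=7558907/1944000, spread=1451383/7290000
Step 7: max=3562545871/874800000, min=1138683433/291600000, spread=36623893/218700000
Step 8: max=106448146369/26244000000, min=34251117319/8748000000, spread=923698603/6561000000

Answer: 2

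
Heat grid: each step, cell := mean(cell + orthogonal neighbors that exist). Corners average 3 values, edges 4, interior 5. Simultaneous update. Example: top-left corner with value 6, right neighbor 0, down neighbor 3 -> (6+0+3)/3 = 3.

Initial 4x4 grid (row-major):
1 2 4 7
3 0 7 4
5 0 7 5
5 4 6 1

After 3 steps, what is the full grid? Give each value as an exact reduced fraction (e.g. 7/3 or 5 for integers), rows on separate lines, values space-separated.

Answer: 581/240 93/32 3317/800 377/80
637/240 6437/2000 8187/2000 121/25
11903/3600 21553/6000 1709/400 453/100
8107/2160 28351/7200 10117/2400 71/16

Derivation:
After step 1:
  2 7/4 5 5
  9/4 12/5 22/5 23/4
  13/4 16/5 5 17/4
  14/3 15/4 9/2 4
After step 2:
  2 223/80 323/80 21/4
  99/40 14/5 451/100 97/20
  401/120 88/25 427/100 19/4
  35/9 967/240 69/16 17/4
After step 3:
  581/240 93/32 3317/800 377/80
  637/240 6437/2000 8187/2000 121/25
  11903/3600 21553/6000 1709/400 453/100
  8107/2160 28351/7200 10117/2400 71/16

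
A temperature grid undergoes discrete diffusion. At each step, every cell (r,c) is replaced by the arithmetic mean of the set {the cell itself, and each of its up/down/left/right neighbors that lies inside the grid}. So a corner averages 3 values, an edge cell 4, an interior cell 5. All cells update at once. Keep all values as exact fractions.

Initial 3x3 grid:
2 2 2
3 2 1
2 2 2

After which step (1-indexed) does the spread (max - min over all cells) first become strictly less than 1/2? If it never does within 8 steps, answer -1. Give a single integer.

Answer: 2

Derivation:
Step 1: max=7/3, min=5/3, spread=2/3
Step 2: max=107/48, min=85/48, spread=11/24
  -> spread < 1/2 first at step 2
Step 3: max=1241/576, min=1063/576, spread=89/288
Step 4: max=14579/6912, min=13069/6912, spread=755/3456
Step 5: max=172241/82944, min=159535/82944, spread=6353/41472
Step 6: max=2044187/995328, min=1937125/995328, spread=53531/497664
Step 7: max=24338825/11943936, min=23436919/11943936, spread=450953/5971968
Step 8: max=290453507/143327232, min=282855421/143327232, spread=3799043/71663616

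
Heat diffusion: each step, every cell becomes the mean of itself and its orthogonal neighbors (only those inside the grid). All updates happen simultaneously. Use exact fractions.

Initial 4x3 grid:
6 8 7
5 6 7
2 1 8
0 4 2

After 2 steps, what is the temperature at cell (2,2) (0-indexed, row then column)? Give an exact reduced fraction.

Answer: 611/120

Derivation:
Step 1: cell (2,2) = 9/2
Step 2: cell (2,2) = 611/120
Full grid after step 2:
  107/18 1549/240 253/36
  1109/240 281/50 727/120
  259/80 357/100 611/120
  23/12 757/240 131/36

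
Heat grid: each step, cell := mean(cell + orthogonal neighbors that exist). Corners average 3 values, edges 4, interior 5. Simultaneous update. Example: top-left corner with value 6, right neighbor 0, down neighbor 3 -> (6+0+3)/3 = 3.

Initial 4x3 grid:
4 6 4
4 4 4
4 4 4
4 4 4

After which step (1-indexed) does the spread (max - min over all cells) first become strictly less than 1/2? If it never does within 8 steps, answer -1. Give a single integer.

Step 1: max=14/3, min=4, spread=2/3
Step 2: max=547/120, min=4, spread=67/120
Step 3: max=4757/1080, min=4, spread=437/1080
  -> spread < 1/2 first at step 3
Step 4: max=1885531/432000, min=2009/500, spread=29951/86400
Step 5: max=16767821/3888000, min=13658/3375, spread=206761/777600
Step 6: max=6676995571/1555200000, min=10965671/2700000, spread=14430763/62208000
Step 7: max=398355741689/93312000000, min=881652727/216000000, spread=139854109/746496000
Step 8: max=23817351890251/5598720000000, min=79611228977/19440000000, spread=7114543559/44789760000

Answer: 3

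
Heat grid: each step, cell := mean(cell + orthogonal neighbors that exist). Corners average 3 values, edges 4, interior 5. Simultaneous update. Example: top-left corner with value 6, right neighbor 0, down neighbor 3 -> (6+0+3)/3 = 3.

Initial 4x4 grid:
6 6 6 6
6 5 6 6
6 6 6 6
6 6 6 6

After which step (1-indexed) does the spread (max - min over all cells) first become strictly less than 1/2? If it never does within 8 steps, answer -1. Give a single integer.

Step 1: max=6, min=23/4, spread=1/4
  -> spread < 1/2 first at step 1
Step 2: max=6, min=289/50, spread=11/50
Step 3: max=6, min=14033/2400, spread=367/2400
Step 4: max=3587/600, min=63229/10800, spread=1337/10800
Step 5: max=107531/18000, min=1902331/324000, spread=33227/324000
Step 6: max=643951/108000, min=57105673/9720000, spread=849917/9720000
Step 7: max=9651467/1620000, min=1715885653/291600000, spread=21378407/291600000
Step 8: max=2892311657/486000000, min=51521537629/8748000000, spread=540072197/8748000000

Answer: 1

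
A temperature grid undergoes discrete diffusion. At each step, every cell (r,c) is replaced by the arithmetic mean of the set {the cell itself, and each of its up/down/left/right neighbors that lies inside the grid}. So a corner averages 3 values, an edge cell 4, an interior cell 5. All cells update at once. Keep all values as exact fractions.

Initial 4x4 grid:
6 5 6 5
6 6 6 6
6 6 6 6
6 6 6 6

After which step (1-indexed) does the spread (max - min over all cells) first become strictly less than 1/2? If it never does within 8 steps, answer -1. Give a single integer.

Step 1: max=6, min=11/2, spread=1/2
Step 2: max=6, min=203/36, spread=13/36
  -> spread < 1/2 first at step 2
Step 3: max=6, min=41143/7200, spread=2057/7200
Step 4: max=5991/1000, min=11654/2025, spread=19111/81000
Step 5: max=20171/3375, min=37494331/6480000, spread=1233989/6480000
Step 6: max=12886019/2160000, min=84627679/14580000, spread=9411797/58320000
Step 7: max=2314901/388800, min=509262869/87480000, spread=362183/2733750
Step 8: max=57782970137/9720000000, min=76532436907/13122000000, spread=29491455559/262440000000

Answer: 2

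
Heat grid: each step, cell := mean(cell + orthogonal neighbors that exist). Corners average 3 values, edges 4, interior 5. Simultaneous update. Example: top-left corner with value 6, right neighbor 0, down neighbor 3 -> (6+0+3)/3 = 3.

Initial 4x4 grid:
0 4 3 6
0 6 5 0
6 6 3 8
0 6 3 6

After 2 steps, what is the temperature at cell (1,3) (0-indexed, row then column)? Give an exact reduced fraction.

Answer: 77/20

Derivation:
Step 1: cell (1,3) = 19/4
Step 2: cell (1,3) = 77/20
Full grid after step 2:
  91/36 797/240 283/80 49/12
  173/60 77/20 437/100 77/20
  77/20 427/100 451/100 59/12
  43/12 353/80 227/48 173/36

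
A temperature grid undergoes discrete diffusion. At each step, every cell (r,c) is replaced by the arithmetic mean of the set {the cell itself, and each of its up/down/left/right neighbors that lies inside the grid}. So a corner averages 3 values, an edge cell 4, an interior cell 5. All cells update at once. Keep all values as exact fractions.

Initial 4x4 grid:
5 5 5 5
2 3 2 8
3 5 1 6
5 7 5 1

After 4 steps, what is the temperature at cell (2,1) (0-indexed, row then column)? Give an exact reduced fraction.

Answer: 2554/625

Derivation:
Step 1: cell (2,1) = 19/5
Step 2: cell (2,1) = 81/20
Step 3: cell (2,1) = 999/250
Step 4: cell (2,1) = 2554/625
Full grid after step 4:
  16907/4320 58787/14400 317383/72000 5009/1080
  28171/7200 239989/60000 63751/15000 320293/72000
  16271/4000 2554/625 246071/60000 304373/72000
  77/18 50423/12000 149449/36000 88733/21600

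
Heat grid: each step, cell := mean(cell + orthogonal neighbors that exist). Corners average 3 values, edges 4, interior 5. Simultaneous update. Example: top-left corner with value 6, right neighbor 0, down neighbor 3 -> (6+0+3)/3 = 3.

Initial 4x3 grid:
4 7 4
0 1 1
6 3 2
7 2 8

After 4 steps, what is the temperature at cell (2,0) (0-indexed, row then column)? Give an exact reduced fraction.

Answer: 263783/72000

Derivation:
Step 1: cell (2,0) = 4
Step 2: cell (2,0) = 291/80
Step 3: cell (2,0) = 9029/2400
Step 4: cell (2,0) = 263783/72000
Full grid after step 4:
  214957/64800 710419/216000 34547/10800
  736609/216000 585037/180000 4861/1500
  263783/72000 71993/20000 15463/4500
  86929/21600 35041/9000 41027/10800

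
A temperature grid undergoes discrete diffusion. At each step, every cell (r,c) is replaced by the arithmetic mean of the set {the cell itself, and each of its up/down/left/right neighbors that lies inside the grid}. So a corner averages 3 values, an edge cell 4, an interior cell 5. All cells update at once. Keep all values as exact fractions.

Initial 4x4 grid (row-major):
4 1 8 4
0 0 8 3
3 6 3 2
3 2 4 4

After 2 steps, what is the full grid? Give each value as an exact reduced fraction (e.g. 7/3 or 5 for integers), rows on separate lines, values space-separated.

After step 1:
  5/3 13/4 21/4 5
  7/4 3 22/5 17/4
  3 14/5 23/5 3
  8/3 15/4 13/4 10/3
After step 2:
  20/9 79/24 179/40 29/6
  113/48 76/25 43/10 333/80
  613/240 343/100 361/100 911/240
  113/36 187/60 56/15 115/36

Answer: 20/9 79/24 179/40 29/6
113/48 76/25 43/10 333/80
613/240 343/100 361/100 911/240
113/36 187/60 56/15 115/36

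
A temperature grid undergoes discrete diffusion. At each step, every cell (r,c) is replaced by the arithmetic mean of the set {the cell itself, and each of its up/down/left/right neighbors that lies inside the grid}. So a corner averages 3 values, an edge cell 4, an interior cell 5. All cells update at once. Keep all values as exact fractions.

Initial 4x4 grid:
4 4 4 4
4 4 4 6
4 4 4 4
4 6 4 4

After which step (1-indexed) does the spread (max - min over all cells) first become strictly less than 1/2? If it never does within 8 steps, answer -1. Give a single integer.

Answer: 3

Derivation:
Step 1: max=14/3, min=4, spread=2/3
Step 2: max=271/60, min=4, spread=31/60
Step 3: max=2371/540, min=4, spread=211/540
  -> spread < 1/2 first at step 3
Step 4: max=46943/10800, min=916/225, spread=119/432
Step 5: max=259517/60000, min=13816/3375, spread=125093/540000
Step 6: max=10502449/2430000, min=185971/45000, spread=92003/486000
Step 7: max=62850857/14580000, min=1261103/303750, spread=2317913/14580000
Step 8: max=9418578757/2187000000, min=1520959357/364500000, spread=58564523/437400000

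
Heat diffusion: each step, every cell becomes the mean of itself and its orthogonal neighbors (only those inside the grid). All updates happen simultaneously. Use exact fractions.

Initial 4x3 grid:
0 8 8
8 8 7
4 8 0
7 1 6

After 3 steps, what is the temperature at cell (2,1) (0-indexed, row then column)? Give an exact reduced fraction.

Step 1: cell (2,1) = 21/5
Step 2: cell (2,1) = 59/10
Step 3: cell (2,1) = 6007/1200
Full grid after step 3:
  13223/2160 731/120 1781/270
  1613/288 499/80 209/36
  901/160 6007/1200 3827/720
  1153/240 7087/1440 4591/1080

Answer: 6007/1200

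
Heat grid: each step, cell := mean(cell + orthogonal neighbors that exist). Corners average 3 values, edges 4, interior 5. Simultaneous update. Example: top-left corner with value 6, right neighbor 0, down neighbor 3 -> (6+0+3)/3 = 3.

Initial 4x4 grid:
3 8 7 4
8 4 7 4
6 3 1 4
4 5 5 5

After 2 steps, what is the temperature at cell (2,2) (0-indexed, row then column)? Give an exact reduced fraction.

Step 1: cell (2,2) = 4
Step 2: cell (2,2) = 199/50
Full grid after step 2:
  205/36 73/12 27/5 65/12
  137/24 503/100 517/100 357/80
  193/40 233/50 199/50 203/48
  29/6 341/80 203/48 73/18

Answer: 199/50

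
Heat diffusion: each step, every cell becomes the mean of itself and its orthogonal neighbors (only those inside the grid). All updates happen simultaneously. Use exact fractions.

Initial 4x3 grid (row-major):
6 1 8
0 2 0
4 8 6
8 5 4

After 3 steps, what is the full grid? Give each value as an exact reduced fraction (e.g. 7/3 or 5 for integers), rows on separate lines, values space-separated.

After step 1:
  7/3 17/4 3
  3 11/5 4
  5 5 9/2
  17/3 25/4 5
After step 2:
  115/36 707/240 15/4
  47/15 369/100 137/40
  14/3 459/100 37/8
  203/36 263/48 21/4
After step 3:
  6677/2160 48889/14400 2429/720
  826/225 21341/6000 1549/400
  8113/1800 27661/6000 1789/400
  2273/432 75449/14400 737/144

Answer: 6677/2160 48889/14400 2429/720
826/225 21341/6000 1549/400
8113/1800 27661/6000 1789/400
2273/432 75449/14400 737/144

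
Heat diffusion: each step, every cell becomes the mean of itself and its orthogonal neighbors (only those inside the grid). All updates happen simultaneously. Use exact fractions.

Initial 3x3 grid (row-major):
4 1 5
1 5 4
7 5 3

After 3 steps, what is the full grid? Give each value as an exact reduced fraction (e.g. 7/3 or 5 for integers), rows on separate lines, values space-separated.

Answer: 197/60 51379/14400 949/270
55429/14400 22123/6000 57529/14400
8717/2160 15451/3600 2939/720

Derivation:
After step 1:
  2 15/4 10/3
  17/4 16/5 17/4
  13/3 5 4
After step 2:
  10/3 737/240 34/9
  827/240 409/100 887/240
  163/36 62/15 53/12
After step 3:
  197/60 51379/14400 949/270
  55429/14400 22123/6000 57529/14400
  8717/2160 15451/3600 2939/720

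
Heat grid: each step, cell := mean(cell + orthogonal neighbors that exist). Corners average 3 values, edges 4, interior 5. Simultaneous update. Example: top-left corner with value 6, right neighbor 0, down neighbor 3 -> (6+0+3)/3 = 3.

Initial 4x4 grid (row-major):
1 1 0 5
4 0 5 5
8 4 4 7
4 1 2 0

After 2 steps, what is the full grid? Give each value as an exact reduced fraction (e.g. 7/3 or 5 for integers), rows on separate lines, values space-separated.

Answer: 23/12 161/80 563/240 139/36
261/80 51/20 73/20 469/120
959/240 367/100 327/100 169/40
145/36 367/120 119/40 35/12

Derivation:
After step 1:
  2 1/2 11/4 10/3
  13/4 14/5 14/5 11/2
  5 17/5 22/5 4
  13/3 11/4 7/4 3
After step 2:
  23/12 161/80 563/240 139/36
  261/80 51/20 73/20 469/120
  959/240 367/100 327/100 169/40
  145/36 367/120 119/40 35/12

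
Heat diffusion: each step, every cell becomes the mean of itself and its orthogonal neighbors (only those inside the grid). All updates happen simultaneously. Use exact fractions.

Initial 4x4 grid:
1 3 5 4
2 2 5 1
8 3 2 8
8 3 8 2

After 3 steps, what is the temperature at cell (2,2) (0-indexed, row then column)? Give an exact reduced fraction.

Answer: 2211/500

Derivation:
Step 1: cell (2,2) = 26/5
Step 2: cell (2,2) = 94/25
Step 3: cell (2,2) = 2211/500
Full grid after step 3:
  217/72 303/100 3229/900 1567/432
  1377/400 3599/1000 21269/6000 29297/7200
  16369/3600 24953/6000 2211/500 9811/2400
  10871/2160 36203/7200 10801/2400 851/180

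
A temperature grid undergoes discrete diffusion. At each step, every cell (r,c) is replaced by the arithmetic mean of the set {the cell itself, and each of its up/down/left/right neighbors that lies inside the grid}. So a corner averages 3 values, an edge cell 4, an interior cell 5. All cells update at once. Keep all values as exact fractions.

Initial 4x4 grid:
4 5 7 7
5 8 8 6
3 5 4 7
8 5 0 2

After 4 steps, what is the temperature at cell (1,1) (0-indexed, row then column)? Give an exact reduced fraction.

Step 1: cell (1,1) = 31/5
Step 2: cell (1,1) = 144/25
Step 3: cell (1,1) = 8509/1500
Step 4: cell (1,1) = 250489/45000
Full grid after step 4:
  90007/16200 1261429/216000 1331293/216000 204623/32400
  1168759/216000 250489/45000 521669/90000 1260613/216000
  1101887/216000 457627/90000 4979/1000 71747/14400
  31517/6480 1004207/216000 63769/14400 2603/600

Answer: 250489/45000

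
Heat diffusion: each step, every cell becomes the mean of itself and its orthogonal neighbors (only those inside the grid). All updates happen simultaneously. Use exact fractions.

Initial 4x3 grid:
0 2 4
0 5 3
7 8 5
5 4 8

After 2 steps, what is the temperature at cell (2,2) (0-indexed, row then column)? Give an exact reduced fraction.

Step 1: cell (2,2) = 6
Step 2: cell (2,2) = 1303/240
Full grid after step 2:
  77/36 601/240 10/3
  46/15 97/25 337/80
  287/60 533/100 1303/240
  199/36 461/80 215/36

Answer: 1303/240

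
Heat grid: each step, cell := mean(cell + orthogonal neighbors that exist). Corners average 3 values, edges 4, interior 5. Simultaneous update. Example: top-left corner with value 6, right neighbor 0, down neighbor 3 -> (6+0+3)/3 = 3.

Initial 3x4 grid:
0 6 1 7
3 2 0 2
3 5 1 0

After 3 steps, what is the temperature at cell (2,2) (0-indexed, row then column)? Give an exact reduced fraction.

Step 1: cell (2,2) = 3/2
Step 2: cell (2,2) = 129/80
Step 3: cell (2,2) = 1661/800
Full grid after step 3:
  2009/720 2051/800 19649/7200 679/270
  4711/1800 4003/1500 12887/6000 31993/14400
  6157/2160 17059/7200 1661/800 617/360

Answer: 1661/800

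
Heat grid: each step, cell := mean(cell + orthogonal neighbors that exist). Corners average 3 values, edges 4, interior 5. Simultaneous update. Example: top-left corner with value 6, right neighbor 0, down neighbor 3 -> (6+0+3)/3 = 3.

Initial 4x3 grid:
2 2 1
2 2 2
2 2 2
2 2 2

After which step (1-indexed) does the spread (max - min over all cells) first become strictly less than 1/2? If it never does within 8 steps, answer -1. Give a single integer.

Answer: 1

Derivation:
Step 1: max=2, min=5/3, spread=1/3
  -> spread < 1/2 first at step 1
Step 2: max=2, min=31/18, spread=5/18
Step 3: max=2, min=391/216, spread=41/216
Step 4: max=2, min=47623/25920, spread=4217/25920
Step 5: max=14321/7200, min=2901251/1555200, spread=38417/311040
Step 6: max=285403/144000, min=175423789/93312000, spread=1903471/18662400
Step 7: max=8524241/4320000, min=10596450911/5598720000, spread=18038617/223948800
Step 8: max=764673241/388800000, min=638578217149/335923200000, spread=883978523/13436928000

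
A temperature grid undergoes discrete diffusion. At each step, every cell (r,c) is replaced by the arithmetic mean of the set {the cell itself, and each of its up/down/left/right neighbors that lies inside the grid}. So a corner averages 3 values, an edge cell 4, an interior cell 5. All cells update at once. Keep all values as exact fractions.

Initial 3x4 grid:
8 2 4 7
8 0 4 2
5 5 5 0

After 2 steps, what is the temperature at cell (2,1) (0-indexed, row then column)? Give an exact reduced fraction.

Step 1: cell (2,1) = 15/4
Step 2: cell (2,1) = 341/80
Full grid after step 2:
  59/12 351/80 181/48 71/18
  421/80 193/50 89/25 155/48
  5 341/80 151/48 109/36

Answer: 341/80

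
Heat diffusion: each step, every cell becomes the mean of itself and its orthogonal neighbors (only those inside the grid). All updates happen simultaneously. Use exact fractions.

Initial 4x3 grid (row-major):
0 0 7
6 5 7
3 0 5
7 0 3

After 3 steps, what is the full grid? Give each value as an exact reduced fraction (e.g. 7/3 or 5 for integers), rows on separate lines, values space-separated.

After step 1:
  2 3 14/3
  7/2 18/5 6
  4 13/5 15/4
  10/3 5/2 8/3
After step 2:
  17/6 199/60 41/9
  131/40 187/50 1081/240
  403/120 329/100 901/240
  59/18 111/40 107/36
After step 3:
  377/120 13001/3600 8911/2160
  1981/600 21751/6000 29797/7200
  11881/3600 6767/2000 26137/7200
  847/270 2463/800 6841/2160

Answer: 377/120 13001/3600 8911/2160
1981/600 21751/6000 29797/7200
11881/3600 6767/2000 26137/7200
847/270 2463/800 6841/2160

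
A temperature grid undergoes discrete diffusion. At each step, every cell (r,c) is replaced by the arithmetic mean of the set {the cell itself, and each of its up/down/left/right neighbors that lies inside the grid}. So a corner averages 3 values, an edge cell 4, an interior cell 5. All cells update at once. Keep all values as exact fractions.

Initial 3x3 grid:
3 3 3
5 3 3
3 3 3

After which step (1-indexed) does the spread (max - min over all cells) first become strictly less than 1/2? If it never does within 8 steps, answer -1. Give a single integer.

Answer: 3

Derivation:
Step 1: max=11/3, min=3, spread=2/3
Step 2: max=427/120, min=3, spread=67/120
Step 3: max=3677/1080, min=307/100, spread=1807/5400
  -> spread < 1/2 first at step 3
Step 4: max=1453963/432000, min=8461/2700, spread=33401/144000
Step 5: max=12893933/3888000, min=853391/270000, spread=3025513/19440000
Step 6: max=5130526867/1555200000, min=45955949/14400000, spread=53531/497664
Step 7: max=305968925849/93312000000, min=12455116051/3888000000, spread=450953/5971968
Step 8: max=18305063560603/5598720000000, min=1500688610519/466560000000, spread=3799043/71663616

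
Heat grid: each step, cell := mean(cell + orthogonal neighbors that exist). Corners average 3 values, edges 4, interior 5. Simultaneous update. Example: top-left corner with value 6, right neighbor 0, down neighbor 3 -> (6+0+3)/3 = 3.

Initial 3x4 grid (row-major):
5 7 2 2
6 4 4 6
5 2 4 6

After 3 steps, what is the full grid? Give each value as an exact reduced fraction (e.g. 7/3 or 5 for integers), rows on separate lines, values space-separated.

Answer: 1189/240 3629/800 29951/7200 1735/432
16993/3600 3361/750 12599/3000 30481/7200
9731/2160 30911/7200 31001/7200 1897/432

Derivation:
After step 1:
  6 9/2 15/4 10/3
  5 23/5 4 9/2
  13/3 15/4 4 16/3
After step 2:
  31/6 377/80 187/48 139/36
  299/60 437/100 417/100 103/24
  157/36 1001/240 205/48 83/18
After step 3:
  1189/240 3629/800 29951/7200 1735/432
  16993/3600 3361/750 12599/3000 30481/7200
  9731/2160 30911/7200 31001/7200 1897/432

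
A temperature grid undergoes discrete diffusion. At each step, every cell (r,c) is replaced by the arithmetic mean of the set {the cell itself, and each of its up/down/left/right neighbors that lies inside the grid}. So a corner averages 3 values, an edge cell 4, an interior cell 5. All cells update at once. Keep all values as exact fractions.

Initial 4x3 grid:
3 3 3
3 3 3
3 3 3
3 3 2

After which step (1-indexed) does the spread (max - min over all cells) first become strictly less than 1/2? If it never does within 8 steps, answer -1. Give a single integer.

Answer: 1

Derivation:
Step 1: max=3, min=8/3, spread=1/3
  -> spread < 1/2 first at step 1
Step 2: max=3, min=49/18, spread=5/18
Step 3: max=3, min=607/216, spread=41/216
Step 4: max=3, min=73543/25920, spread=4217/25920
Step 5: max=21521/7200, min=4456451/1555200, spread=38417/311040
Step 6: max=429403/144000, min=268735789/93312000, spread=1903471/18662400
Step 7: max=12844241/4320000, min=16195170911/5598720000, spread=18038617/223948800
Step 8: max=1153473241/388800000, min=974501417149/335923200000, spread=883978523/13436928000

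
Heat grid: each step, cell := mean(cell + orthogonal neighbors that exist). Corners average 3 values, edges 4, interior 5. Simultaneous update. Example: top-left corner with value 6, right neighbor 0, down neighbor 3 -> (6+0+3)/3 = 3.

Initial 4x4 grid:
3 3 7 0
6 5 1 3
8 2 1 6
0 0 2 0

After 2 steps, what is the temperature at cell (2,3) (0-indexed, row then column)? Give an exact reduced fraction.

Answer: 151/60

Derivation:
Step 1: cell (2,3) = 5/2
Step 2: cell (2,3) = 151/60
Full grid after step 2:
  14/3 293/80 839/240 103/36
  169/40 4 289/100 44/15
  461/120 14/5 49/20 151/60
  23/9 457/240 409/240 71/36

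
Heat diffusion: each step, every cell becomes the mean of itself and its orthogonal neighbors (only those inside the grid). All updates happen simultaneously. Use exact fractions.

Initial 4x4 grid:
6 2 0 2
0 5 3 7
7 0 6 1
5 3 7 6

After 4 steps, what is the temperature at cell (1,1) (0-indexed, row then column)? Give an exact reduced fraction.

Answer: 313049/90000

Derivation:
Step 1: cell (1,1) = 2
Step 2: cell (1,1) = 363/100
Step 3: cell (1,1) = 9167/3000
Step 4: cell (1,1) = 313049/90000
Full grid after step 4:
  104747/32400 40291/13500 28537/9000 67237/21600
  356753/108000 313049/90000 66389/20000 261431/72000
  139003/36000 74119/20000 367277/90000 173297/43200
  85447/21600 304391/72000 183017/43200 145439/32400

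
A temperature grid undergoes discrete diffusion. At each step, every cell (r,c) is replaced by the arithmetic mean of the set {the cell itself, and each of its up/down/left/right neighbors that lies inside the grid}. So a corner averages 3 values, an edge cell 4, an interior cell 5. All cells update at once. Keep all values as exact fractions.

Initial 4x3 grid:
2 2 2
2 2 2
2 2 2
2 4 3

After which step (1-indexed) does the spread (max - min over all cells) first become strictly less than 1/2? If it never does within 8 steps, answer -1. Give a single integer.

Answer: 4

Derivation:
Step 1: max=3, min=2, spread=1
Step 2: max=649/240, min=2, spread=169/240
Step 3: max=467/180, min=2, spread=107/180
Step 4: max=11969/4800, min=3047/1500, spread=11093/24000
  -> spread < 1/2 first at step 4
Step 5: max=6343129/2592000, min=222241/108000, spread=201869/518400
Step 6: max=373579471/155520000, min=45097573/21600000, spread=244384727/777600000
Step 7: max=7380995863/3110400000, min=410479243/194400000, spread=3614791/13824000
Step 8: max=1314389368751/559872000000, min=55283873921/25920000000, spread=601288460287/2799360000000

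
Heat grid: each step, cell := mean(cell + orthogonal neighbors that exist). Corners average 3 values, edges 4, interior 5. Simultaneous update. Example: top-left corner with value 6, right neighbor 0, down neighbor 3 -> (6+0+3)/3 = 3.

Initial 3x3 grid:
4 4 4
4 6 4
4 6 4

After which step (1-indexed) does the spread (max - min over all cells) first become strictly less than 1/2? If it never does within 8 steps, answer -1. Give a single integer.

Answer: 2

Derivation:
Step 1: max=5, min=4, spread=1
Step 2: max=287/60, min=173/40, spread=11/24
  -> spread < 1/2 first at step 2
Step 3: max=16999/3600, min=263/60, spread=1219/3600
Step 4: max=1004603/216000, min=212759/48000, spread=755/3456
Step 5: max=59945491/12960000, min=38640119/8640000, spread=6353/41472
Step 6: max=3575458127/777600000, min=2327877293/518400000, spread=53531/497664
Step 7: max=213864444319/46656000000, min=5193614173/1152000000, spread=450953/5971968
Step 8: max=12797789793443/2799360000000, min=8432926450837/1866240000000, spread=3799043/71663616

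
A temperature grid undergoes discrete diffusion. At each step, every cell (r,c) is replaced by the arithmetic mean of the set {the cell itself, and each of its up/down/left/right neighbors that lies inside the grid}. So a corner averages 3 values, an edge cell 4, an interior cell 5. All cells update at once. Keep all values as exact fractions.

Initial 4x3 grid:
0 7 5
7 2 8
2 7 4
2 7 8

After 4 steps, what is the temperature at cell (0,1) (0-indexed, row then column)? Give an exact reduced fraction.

Step 1: cell (0,1) = 7/2
Step 2: cell (0,1) = 631/120
Step 3: cell (0,1) = 32741/7200
Step 4: cell (0,1) = 2118679/432000
Full grid after step 4:
  141503/32400 2118679/432000 328831/64800
  992047/216000 26878/5625 293293/54000
  981067/216000 312307/60000 292673/54000
  316471/64800 184837/36000 183673/32400

Answer: 2118679/432000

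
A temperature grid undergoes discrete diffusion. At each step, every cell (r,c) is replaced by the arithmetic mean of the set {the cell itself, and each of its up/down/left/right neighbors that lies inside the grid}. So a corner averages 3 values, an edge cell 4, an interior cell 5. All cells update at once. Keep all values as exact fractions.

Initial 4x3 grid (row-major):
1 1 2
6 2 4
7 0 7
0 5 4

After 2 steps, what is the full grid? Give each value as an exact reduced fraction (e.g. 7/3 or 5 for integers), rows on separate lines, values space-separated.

After step 1:
  8/3 3/2 7/3
  4 13/5 15/4
  13/4 21/5 15/4
  4 9/4 16/3
After step 2:
  49/18 91/40 91/36
  751/240 321/100 373/120
  309/80 321/100 511/120
  19/6 947/240 34/9

Answer: 49/18 91/40 91/36
751/240 321/100 373/120
309/80 321/100 511/120
19/6 947/240 34/9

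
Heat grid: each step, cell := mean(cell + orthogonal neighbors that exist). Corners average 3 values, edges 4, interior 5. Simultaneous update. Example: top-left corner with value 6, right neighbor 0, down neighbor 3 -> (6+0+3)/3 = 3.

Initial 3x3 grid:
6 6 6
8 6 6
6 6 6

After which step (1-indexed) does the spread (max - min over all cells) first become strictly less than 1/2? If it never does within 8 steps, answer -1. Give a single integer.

Answer: 3

Derivation:
Step 1: max=20/3, min=6, spread=2/3
Step 2: max=787/120, min=6, spread=67/120
Step 3: max=6917/1080, min=607/100, spread=1807/5400
  -> spread < 1/2 first at step 3
Step 4: max=2749963/432000, min=16561/2700, spread=33401/144000
Step 5: max=24557933/3888000, min=1663391/270000, spread=3025513/19440000
Step 6: max=9796126867/1555200000, min=89155949/14400000, spread=53531/497664
Step 7: max=585904925849/93312000000, min=24119116051/3888000000, spread=450953/5971968
Step 8: max=35101223560603/5598720000000, min=2900368610519/466560000000, spread=3799043/71663616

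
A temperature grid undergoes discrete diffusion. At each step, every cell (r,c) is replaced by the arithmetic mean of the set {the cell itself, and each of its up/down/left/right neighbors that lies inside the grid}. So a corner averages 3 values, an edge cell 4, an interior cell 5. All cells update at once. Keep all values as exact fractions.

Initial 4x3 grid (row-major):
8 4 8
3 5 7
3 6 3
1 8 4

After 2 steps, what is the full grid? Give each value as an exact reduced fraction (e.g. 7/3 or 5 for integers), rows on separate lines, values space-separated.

After step 1:
  5 25/4 19/3
  19/4 5 23/4
  13/4 5 5
  4 19/4 5
After step 2:
  16/3 271/48 55/9
  9/2 107/20 265/48
  17/4 23/5 83/16
  4 75/16 59/12

Answer: 16/3 271/48 55/9
9/2 107/20 265/48
17/4 23/5 83/16
4 75/16 59/12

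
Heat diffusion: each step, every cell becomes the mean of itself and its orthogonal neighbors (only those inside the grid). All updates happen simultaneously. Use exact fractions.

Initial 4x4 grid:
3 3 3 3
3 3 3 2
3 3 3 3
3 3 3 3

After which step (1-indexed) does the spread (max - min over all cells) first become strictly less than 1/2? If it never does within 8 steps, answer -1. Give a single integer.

Answer: 1

Derivation:
Step 1: max=3, min=8/3, spread=1/3
  -> spread < 1/2 first at step 1
Step 2: max=3, min=329/120, spread=31/120
Step 3: max=3, min=3029/1080, spread=211/1080
Step 4: max=3, min=307157/108000, spread=16843/108000
Step 5: max=26921/9000, min=2777357/972000, spread=130111/972000
Step 6: max=1612841/540000, min=83837633/29160000, spread=3255781/29160000
Step 7: max=1608893/540000, min=2524046309/874800000, spread=82360351/874800000
Step 8: max=289093559/97200000, min=75980683109/26244000000, spread=2074577821/26244000000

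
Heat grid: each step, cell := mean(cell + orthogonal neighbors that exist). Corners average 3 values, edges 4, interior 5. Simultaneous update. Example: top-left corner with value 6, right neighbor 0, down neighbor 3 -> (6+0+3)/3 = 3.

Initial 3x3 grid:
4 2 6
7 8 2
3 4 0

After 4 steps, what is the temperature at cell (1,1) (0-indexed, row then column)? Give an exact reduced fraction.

Answer: 1533913/360000

Derivation:
Step 1: cell (1,1) = 23/5
Step 2: cell (1,1) = 457/100
Step 3: cell (1,1) = 25079/6000
Step 4: cell (1,1) = 1533913/360000
Full grid after step 4:
  300161/64800 934981/216000 132943/32400
  647279/144000 1533913/360000 836981/216000
  569147/129600 3481549/864000 54733/14400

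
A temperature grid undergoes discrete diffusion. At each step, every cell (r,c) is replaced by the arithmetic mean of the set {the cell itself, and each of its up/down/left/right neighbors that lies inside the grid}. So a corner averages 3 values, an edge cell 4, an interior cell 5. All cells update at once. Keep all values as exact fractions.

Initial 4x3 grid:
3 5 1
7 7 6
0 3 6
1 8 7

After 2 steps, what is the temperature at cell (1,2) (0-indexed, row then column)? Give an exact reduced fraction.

Step 1: cell (1,2) = 5
Step 2: cell (1,2) = 201/40
Full grid after step 2:
  53/12 93/20 13/3
  22/5 473/100 201/40
  37/10 117/25 223/40
  7/2 391/80 23/4

Answer: 201/40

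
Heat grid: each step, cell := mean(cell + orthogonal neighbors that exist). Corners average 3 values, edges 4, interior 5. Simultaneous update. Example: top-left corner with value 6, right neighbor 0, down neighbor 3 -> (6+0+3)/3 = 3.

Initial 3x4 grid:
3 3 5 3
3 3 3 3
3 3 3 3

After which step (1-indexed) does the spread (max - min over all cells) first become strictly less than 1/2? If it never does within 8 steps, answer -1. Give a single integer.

Step 1: max=11/3, min=3, spread=2/3
Step 2: max=211/60, min=3, spread=31/60
Step 3: max=1831/540, min=3, spread=211/540
  -> spread < 1/2 first at step 3
Step 4: max=178897/54000, min=2747/900, spread=14077/54000
Step 5: max=1598407/486000, min=165683/54000, spread=5363/24300
Step 6: max=47480809/14580000, min=92869/30000, spread=93859/583200
Step 7: max=2834674481/874800000, min=151136467/48600000, spread=4568723/34992000
Step 8: max=169244435629/52488000000, min=4555618889/1458000000, spread=8387449/83980800

Answer: 3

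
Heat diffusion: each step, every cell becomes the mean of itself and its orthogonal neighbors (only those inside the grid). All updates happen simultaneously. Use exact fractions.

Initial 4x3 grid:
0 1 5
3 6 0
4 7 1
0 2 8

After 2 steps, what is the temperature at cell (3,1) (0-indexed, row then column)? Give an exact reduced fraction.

Step 1: cell (3,1) = 17/4
Step 2: cell (3,1) = 167/48
Full grid after step 2:
  91/36 73/30 8/3
  689/240 333/100 31/10
  51/16 383/100 11/3
  13/4 167/48 143/36

Answer: 167/48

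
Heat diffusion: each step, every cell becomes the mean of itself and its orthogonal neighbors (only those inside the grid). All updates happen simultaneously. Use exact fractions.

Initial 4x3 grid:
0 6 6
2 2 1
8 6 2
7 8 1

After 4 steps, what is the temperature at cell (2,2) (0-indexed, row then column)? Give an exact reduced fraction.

Answer: 867067/216000

Derivation:
Step 1: cell (2,2) = 5/2
Step 2: cell (2,2) = 847/240
Step 3: cell (2,2) = 27241/7200
Step 4: cell (2,2) = 867067/216000
Full grid after step 4:
  116123/32400 501403/144000 27787/8100
  864487/216000 227977/60000 775487/216000
  1033567/216000 791531/180000 867067/216000
  85069/16200 2115469/432000 141863/32400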